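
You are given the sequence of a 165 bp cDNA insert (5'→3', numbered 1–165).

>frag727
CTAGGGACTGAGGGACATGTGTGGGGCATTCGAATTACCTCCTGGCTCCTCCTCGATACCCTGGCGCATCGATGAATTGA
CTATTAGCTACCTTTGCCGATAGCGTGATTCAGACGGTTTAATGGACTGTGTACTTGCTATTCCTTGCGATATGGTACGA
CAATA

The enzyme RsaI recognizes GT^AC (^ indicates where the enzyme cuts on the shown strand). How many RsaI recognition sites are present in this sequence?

GTAC occurs starting at positions 131, 155.
RsaI cuts at 2 sites.

2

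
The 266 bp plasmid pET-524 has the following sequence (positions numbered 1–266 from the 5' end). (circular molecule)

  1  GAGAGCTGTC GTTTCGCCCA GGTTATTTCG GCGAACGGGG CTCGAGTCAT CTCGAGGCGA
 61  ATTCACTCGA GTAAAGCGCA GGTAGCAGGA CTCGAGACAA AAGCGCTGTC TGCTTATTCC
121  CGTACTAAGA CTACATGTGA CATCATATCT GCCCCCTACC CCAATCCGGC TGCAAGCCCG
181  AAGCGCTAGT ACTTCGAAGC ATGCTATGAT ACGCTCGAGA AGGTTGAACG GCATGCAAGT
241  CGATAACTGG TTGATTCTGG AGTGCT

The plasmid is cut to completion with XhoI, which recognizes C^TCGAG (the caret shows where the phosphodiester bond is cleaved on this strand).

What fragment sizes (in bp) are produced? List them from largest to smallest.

123, 93, 25, 15, 10 bp

XhoI sites (CTCGAG) start at positions 41, 51, 66, 91, 214.
XhoI cuts after the first base of each site, so after positions 41, 51, 66, 91, 214.
Circular molecule, 5 cuts → 5 fragments:
  42–51 → 10 bp
  52–66 → 15 bp
  67–91 → 25 bp
  92–214 → 123 bp
  215–266 then 1–41 → 52 + 41 = 93 bp
Sorted largest to smallest: 123, 93, 25, 15, 10 bp.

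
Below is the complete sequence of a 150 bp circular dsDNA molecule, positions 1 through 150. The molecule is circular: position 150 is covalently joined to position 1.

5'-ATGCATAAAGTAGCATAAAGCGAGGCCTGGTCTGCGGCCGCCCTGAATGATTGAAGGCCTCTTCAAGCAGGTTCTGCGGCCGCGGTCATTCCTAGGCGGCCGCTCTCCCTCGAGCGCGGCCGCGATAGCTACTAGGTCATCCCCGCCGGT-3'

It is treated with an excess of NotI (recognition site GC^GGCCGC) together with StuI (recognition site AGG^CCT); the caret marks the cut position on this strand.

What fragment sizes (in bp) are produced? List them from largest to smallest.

58, 22, 20, 20, 20, 10 bp

NotI sites (GCGGCCGC) start at positions 34, 76, 96, 116.
NotI cuts after base 2 of each site, so after positions 35, 77, 97, 117.
StuI sites (AGGCCT) start at positions 23, 55.
StuI cuts after base 3 of each site, so after positions 25, 57.
Combined cut positions: 25, 35, 57, 77, 97, 117.
Circular molecule, 6 cuts → 6 fragments:
  26–35 → 10 bp
  36–57 → 22 bp
  58–77 → 20 bp
  78–97 → 20 bp
  98–117 → 20 bp
  118–150 then 1–25 → 33 + 25 = 58 bp
Sorted largest to smallest: 58, 22, 20, 20, 20, 10 bp.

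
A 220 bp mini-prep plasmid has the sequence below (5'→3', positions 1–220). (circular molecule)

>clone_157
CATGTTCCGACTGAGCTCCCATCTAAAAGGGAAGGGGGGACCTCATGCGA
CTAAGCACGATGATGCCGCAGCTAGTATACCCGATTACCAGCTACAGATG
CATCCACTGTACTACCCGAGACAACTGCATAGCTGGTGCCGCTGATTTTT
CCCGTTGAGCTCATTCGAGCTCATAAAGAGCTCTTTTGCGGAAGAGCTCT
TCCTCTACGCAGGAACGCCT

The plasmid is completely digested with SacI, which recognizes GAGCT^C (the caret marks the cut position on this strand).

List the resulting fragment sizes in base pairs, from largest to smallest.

144, 39, 16, 11, 10 bp

SacI sites (GAGCTC) start at positions 13, 157, 167, 178, 194.
SacI cuts after base 5 of each site (before the last base), so after positions 17, 161, 171, 182, 198.
Circular molecule, 5 cuts → 5 fragments:
  18–161 → 144 bp
  162–171 → 10 bp
  172–182 → 11 bp
  183–198 → 16 bp
  199–220 then 1–17 → 22 + 17 = 39 bp
Sorted largest to smallest: 144, 39, 16, 11, 10 bp.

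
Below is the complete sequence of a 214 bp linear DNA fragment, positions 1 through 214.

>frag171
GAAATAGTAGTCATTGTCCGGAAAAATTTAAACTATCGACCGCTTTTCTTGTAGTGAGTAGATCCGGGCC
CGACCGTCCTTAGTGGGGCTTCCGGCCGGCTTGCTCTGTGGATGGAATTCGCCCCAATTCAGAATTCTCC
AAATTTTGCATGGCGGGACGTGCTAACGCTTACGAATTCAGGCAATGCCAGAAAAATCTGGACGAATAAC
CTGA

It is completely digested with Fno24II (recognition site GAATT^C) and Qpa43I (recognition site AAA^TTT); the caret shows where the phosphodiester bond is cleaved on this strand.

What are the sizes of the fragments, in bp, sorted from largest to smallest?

Fno24II sites (GAATTC) start at positions 115, 132, 174.
Fno24II cuts after base 5 of each site (before the last base), so after positions 119, 136, 178.
Qpa43I sites (AAATTT) start at positions 24, 141.
Qpa43I cuts after base 3 of each site, so after positions 26, 143.
Combined cut positions: 26, 119, 136, 143, 178.
Linear molecule, 5 cuts → 6 fragments:
  1–26 → 26 bp
  27–119 → 93 bp
  120–136 → 17 bp
  137–143 → 7 bp
  144–178 → 35 bp
  179–214 → 36 bp
Sorted largest to smallest: 93, 36, 35, 26, 17, 7 bp.

93, 36, 35, 26, 17, 7 bp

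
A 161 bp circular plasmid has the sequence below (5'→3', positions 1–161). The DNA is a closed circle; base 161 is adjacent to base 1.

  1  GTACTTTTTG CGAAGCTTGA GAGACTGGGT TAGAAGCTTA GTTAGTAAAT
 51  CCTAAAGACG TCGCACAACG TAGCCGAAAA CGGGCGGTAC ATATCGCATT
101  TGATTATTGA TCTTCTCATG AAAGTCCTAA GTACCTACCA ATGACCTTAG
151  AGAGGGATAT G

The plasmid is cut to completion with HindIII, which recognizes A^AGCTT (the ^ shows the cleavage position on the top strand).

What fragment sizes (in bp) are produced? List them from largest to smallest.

140, 21 bp

HindIII sites (AAGCTT) start at positions 13, 34.
HindIII cuts after the first base of each site, so after positions 13, 34.
Circular molecule, 2 cuts → 2 fragments:
  14–34 → 21 bp
  35–161 then 1–13 → 127 + 13 = 140 bp
Sorted largest to smallest: 140, 21 bp.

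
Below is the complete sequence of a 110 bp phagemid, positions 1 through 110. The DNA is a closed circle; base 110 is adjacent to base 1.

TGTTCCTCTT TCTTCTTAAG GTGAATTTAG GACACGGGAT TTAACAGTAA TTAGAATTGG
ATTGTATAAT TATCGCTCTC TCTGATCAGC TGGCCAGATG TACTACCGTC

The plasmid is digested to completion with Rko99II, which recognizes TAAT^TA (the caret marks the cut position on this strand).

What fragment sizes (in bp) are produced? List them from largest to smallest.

Rko99II sites (TAATTA) start at positions 48, 67.
Rko99II cuts after base 4 of each site, so after positions 51, 70.
Circular molecule, 2 cuts → 2 fragments:
  52–70 → 19 bp
  71–110 then 1–51 → 40 + 51 = 91 bp
Sorted largest to smallest: 91, 19 bp.

91, 19 bp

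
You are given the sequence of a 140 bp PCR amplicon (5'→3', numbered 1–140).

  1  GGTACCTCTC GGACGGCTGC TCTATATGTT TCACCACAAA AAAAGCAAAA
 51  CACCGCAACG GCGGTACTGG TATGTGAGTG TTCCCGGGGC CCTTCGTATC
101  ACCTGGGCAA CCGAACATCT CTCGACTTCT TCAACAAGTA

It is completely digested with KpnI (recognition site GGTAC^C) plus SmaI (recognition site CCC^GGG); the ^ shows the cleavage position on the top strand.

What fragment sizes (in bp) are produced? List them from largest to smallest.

The KpnI site (GGTACC) starts at position 1.
KpnI cuts after base 5 of each site (before the last base), so after position 5.
The SmaI site (CCCGGG) starts at position 83.
SmaI cuts after base 3 of each site, so after position 85.
Combined cut positions: 5, 85.
Linear molecule, 2 cuts → 3 fragments:
  1–5 → 5 bp
  6–85 → 80 bp
  86–140 → 55 bp
Sorted largest to smallest: 80, 55, 5 bp.

80, 55, 5 bp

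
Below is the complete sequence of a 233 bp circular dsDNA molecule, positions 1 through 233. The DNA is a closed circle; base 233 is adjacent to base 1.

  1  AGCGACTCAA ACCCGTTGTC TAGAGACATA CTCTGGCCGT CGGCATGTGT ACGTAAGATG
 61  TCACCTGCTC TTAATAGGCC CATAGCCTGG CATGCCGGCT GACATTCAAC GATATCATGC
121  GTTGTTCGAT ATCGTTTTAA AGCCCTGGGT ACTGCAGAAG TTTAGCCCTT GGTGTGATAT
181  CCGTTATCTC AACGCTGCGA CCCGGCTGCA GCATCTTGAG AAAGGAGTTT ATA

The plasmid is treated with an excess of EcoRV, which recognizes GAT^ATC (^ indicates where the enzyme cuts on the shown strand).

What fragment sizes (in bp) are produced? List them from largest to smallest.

168, 48, 17 bp

EcoRV sites (GATATC) start at positions 111, 128, 176.
EcoRV cuts after base 3 of each site, so after positions 113, 130, 178.
Circular molecule, 3 cuts → 3 fragments:
  114–130 → 17 bp
  131–178 → 48 bp
  179–233 then 1–113 → 55 + 113 = 168 bp
Sorted largest to smallest: 168, 48, 17 bp.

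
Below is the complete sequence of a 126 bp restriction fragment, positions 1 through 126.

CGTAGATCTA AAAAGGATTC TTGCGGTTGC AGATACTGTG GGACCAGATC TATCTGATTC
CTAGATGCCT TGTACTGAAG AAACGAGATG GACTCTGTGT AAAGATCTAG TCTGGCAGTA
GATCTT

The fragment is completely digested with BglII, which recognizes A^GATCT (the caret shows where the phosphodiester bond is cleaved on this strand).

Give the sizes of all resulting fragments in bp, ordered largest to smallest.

BglII sites (AGATCT) start at positions 4, 46, 103, 120.
BglII cuts after the first base of each site, so after positions 4, 46, 103, 120.
Linear molecule, 4 cuts → 5 fragments:
  1–4 → 4 bp
  5–46 → 42 bp
  47–103 → 57 bp
  104–120 → 17 bp
  121–126 → 6 bp
Sorted largest to smallest: 57, 42, 17, 6, 4 bp.

57, 42, 17, 6, 4 bp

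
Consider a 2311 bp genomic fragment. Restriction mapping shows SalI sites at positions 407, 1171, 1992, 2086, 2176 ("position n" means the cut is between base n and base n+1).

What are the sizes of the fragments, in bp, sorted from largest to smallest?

821, 764, 407, 135, 94, 90 bp

Linear molecule, 5 cuts → 6 fragments:
  407 − 0 = 407 bp
  1171 − 407 = 764 bp
  1992 − 1171 = 821 bp
  2086 − 1992 = 94 bp
  2176 − 2086 = 90 bp
  2311 − 2176 = 135 bp
Sorted largest to smallest: 821, 764, 407, 135, 94, 90 bp.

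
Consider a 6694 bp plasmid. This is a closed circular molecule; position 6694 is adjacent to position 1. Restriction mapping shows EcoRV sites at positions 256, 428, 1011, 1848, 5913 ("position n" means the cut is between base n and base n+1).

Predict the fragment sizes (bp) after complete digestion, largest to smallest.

4065, 1037, 837, 583, 172 bp

Circular molecule, 5 cuts → 5 fragments:
  428 − 256 = 172 bp
  1011 − 428 = 583 bp
  1848 − 1011 = 837 bp
  5913 − 1848 = 4065 bp
  wrap: 6694 − 5913 + 256 = 1037 bp
Sorted largest to smallest: 4065, 1037, 837, 583, 172 bp.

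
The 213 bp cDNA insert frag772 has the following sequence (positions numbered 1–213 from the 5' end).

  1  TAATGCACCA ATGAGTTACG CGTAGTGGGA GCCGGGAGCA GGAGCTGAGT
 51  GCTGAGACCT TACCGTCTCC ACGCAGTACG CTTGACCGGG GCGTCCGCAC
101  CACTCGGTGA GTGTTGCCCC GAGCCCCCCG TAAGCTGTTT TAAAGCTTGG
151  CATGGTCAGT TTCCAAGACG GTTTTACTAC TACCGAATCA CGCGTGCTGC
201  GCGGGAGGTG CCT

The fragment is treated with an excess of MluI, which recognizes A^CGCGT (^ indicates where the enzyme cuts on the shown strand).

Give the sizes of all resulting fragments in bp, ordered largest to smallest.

MluI sites (ACGCGT) start at positions 18, 190.
MluI cuts after the first base of each site, so after positions 18, 190.
Linear molecule, 2 cuts → 3 fragments:
  1–18 → 18 bp
  19–190 → 172 bp
  191–213 → 23 bp
Sorted largest to smallest: 172, 23, 18 bp.

172, 23, 18 bp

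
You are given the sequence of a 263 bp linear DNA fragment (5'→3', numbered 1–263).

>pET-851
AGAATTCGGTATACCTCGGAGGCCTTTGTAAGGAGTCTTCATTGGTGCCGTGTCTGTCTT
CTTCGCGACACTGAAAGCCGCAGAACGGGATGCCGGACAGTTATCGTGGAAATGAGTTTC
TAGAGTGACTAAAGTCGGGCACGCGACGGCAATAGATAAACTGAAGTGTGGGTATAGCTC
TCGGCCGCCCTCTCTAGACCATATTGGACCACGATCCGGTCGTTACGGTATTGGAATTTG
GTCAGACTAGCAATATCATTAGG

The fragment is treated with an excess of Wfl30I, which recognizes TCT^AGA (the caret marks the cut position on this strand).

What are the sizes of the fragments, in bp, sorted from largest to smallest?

121, 74, 68 bp

Wfl30I sites (TCTAGA) start at positions 119, 193.
Wfl30I cuts after base 3 of each site, so after positions 121, 195.
Linear molecule, 2 cuts → 3 fragments:
  1–121 → 121 bp
  122–195 → 74 bp
  196–263 → 68 bp
Sorted largest to smallest: 121, 74, 68 bp.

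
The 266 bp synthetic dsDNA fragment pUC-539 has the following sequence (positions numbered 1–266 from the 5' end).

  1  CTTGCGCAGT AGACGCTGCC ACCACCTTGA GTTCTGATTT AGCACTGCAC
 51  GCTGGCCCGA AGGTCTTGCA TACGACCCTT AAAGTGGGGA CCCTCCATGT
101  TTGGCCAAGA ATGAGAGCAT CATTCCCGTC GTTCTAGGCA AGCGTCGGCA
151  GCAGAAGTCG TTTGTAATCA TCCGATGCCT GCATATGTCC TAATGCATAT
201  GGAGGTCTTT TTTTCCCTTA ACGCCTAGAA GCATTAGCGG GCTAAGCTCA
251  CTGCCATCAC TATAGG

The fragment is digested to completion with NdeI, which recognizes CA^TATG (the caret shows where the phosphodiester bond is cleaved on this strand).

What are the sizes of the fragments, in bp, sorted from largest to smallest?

183, 69, 14 bp

NdeI sites (CATATG) start at positions 182, 196.
NdeI cuts after base 2 of each site, so after positions 183, 197.
Linear molecule, 2 cuts → 3 fragments:
  1–183 → 183 bp
  184–197 → 14 bp
  198–266 → 69 bp
Sorted largest to smallest: 183, 69, 14 bp.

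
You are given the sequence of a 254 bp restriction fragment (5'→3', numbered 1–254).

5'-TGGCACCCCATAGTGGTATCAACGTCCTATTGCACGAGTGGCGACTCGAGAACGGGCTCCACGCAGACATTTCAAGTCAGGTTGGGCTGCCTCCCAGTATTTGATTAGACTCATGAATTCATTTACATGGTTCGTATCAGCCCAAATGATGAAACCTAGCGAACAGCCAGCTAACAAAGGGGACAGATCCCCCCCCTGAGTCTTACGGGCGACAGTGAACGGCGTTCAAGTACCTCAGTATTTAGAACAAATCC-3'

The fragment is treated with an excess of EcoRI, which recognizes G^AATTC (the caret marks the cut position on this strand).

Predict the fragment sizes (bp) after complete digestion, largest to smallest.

The EcoRI site (GAATTC) starts at position 115.
EcoRI cuts after the first base of each site, so after position 115.
Linear molecule, 1 cut → 2 fragments:
  1–115 → 115 bp
  116–254 → 139 bp
Sorted largest to smallest: 139, 115 bp.

139, 115 bp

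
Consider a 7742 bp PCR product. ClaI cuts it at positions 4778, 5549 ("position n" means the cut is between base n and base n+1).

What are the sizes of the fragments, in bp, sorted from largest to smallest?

4778, 2193, 771 bp

Linear molecule, 2 cuts → 3 fragments:
  4778 − 0 = 4778 bp
  5549 − 4778 = 771 bp
  7742 − 5549 = 2193 bp
Sorted largest to smallest: 4778, 2193, 771 bp.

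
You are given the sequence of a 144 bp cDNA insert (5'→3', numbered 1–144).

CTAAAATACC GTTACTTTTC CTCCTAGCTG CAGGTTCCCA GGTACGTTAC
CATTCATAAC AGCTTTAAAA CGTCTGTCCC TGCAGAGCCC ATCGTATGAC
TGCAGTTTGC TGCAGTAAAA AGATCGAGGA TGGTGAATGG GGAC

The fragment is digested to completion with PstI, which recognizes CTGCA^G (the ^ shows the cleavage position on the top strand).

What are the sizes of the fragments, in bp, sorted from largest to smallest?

PstI sites (CTGCAG) start at positions 28, 80, 100, 110.
PstI cuts after base 5 of each site (before the last base), so after positions 32, 84, 104, 114.
Linear molecule, 4 cuts → 5 fragments:
  1–32 → 32 bp
  33–84 → 52 bp
  85–104 → 20 bp
  105–114 → 10 bp
  115–144 → 30 bp
Sorted largest to smallest: 52, 32, 30, 20, 10 bp.

52, 32, 30, 20, 10 bp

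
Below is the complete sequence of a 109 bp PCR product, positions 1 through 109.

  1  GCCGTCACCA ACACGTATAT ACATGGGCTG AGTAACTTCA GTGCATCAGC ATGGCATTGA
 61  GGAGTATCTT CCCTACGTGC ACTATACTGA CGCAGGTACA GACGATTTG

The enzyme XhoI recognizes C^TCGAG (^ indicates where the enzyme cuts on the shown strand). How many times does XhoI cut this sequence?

0

No occurrence of CTCGAG is present in the sequence.
XhoI does not cut: 0 sites.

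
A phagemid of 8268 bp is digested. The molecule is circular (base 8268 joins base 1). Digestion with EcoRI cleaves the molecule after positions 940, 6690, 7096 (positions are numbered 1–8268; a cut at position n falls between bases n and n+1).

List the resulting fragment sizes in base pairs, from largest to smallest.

Circular molecule, 3 cuts → 3 fragments:
  6690 − 940 = 5750 bp
  7096 − 6690 = 406 bp
  wrap: 8268 − 7096 + 940 = 2112 bp
Sorted largest to smallest: 5750, 2112, 406 bp.

5750, 2112, 406 bp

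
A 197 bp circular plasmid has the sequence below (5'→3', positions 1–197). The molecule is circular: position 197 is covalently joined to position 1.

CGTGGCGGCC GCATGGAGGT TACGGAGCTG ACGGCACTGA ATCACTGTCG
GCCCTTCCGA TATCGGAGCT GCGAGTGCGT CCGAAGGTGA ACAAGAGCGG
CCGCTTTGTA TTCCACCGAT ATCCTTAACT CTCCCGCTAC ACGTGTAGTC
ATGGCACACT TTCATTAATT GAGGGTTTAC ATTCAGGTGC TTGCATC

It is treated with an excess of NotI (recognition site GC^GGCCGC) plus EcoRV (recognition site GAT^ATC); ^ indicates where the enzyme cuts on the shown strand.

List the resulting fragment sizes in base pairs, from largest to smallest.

83, 55, 37, 22 bp

NotI sites (GCGGCCGC) start at positions 5, 97.
NotI cuts after base 2 of each site, so after positions 6, 98.
EcoRV sites (GATATC) start at positions 59, 118.
EcoRV cuts after base 3 of each site, so after positions 61, 120.
Combined cut positions: 6, 61, 98, 120.
Circular molecule, 4 cuts → 4 fragments:
  7–61 → 55 bp
  62–98 → 37 bp
  99–120 → 22 bp
  121–197 then 1–6 → 77 + 6 = 83 bp
Sorted largest to smallest: 83, 55, 37, 22 bp.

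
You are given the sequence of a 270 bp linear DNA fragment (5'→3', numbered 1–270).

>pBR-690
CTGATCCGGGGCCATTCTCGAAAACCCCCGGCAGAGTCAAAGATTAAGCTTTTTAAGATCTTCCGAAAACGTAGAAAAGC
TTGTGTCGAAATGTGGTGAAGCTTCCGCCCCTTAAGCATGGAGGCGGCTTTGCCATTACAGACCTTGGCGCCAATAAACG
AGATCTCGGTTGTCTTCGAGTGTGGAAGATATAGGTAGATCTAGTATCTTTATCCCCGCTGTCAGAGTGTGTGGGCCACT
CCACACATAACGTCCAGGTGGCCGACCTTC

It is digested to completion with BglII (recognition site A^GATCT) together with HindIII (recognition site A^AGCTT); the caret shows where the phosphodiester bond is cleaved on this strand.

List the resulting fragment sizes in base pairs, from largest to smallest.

BglII sites (AGATCT) start at positions 56, 161, 197.
BglII cuts after the first base of each site, so after positions 56, 161, 197.
HindIII sites (AAGCTT) start at positions 46, 77, 99.
HindIII cuts after the first base of each site, so after positions 46, 77, 99.
Combined cut positions: 46, 56, 77, 99, 161, 197.
Linear molecule, 6 cuts → 7 fragments:
  1–46 → 46 bp
  47–56 → 10 bp
  57–77 → 21 bp
  78–99 → 22 bp
  100–161 → 62 bp
  162–197 → 36 bp
  198–270 → 73 bp
Sorted largest to smallest: 73, 62, 46, 36, 22, 21, 10 bp.

73, 62, 46, 36, 22, 21, 10 bp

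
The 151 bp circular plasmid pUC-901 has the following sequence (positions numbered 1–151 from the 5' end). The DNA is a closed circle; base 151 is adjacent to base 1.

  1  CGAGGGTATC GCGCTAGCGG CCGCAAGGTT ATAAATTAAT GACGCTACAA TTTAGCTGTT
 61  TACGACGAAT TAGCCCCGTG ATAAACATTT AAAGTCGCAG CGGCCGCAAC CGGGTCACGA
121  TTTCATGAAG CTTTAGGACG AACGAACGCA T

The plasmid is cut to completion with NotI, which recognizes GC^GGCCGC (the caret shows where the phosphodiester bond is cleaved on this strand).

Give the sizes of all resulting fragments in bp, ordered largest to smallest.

NotI sites (GCGGCCGC) start at positions 17, 100.
NotI cuts after base 2 of each site, so after positions 18, 101.
Circular molecule, 2 cuts → 2 fragments:
  19–101 → 83 bp
  102–151 then 1–18 → 50 + 18 = 68 bp
Sorted largest to smallest: 83, 68 bp.

83, 68 bp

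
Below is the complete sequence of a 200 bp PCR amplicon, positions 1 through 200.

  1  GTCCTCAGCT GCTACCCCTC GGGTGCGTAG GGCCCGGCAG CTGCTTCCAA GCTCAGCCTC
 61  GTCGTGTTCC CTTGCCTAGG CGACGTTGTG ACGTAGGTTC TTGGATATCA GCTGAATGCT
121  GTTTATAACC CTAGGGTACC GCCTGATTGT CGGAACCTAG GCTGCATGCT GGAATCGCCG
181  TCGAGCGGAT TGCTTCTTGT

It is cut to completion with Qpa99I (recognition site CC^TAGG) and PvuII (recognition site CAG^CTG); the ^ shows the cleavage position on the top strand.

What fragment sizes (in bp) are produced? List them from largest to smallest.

Qpa99I sites (CCTAGG) start at positions 75, 130, 156.
Qpa99I cuts after base 2 of each site, so after positions 76, 131, 157.
PvuII sites (CAGCTG) start at positions 6, 38, 109.
PvuII cuts after base 3 of each site, so after positions 8, 40, 111.
Combined cut positions: 8, 40, 76, 111, 131, 157.
Linear molecule, 6 cuts → 7 fragments:
  1–8 → 8 bp
  9–40 → 32 bp
  41–76 → 36 bp
  77–111 → 35 bp
  112–131 → 20 bp
  132–157 → 26 bp
  158–200 → 43 bp
Sorted largest to smallest: 43, 36, 35, 32, 26, 20, 8 bp.

43, 36, 35, 32, 26, 20, 8 bp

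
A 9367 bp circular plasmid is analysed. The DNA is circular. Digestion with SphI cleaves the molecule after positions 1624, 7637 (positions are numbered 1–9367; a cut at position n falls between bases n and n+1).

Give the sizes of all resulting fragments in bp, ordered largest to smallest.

Circular molecule, 2 cuts → 2 fragments:
  7637 − 1624 = 6013 bp
  wrap: 9367 − 7637 + 1624 = 3354 bp
Sorted largest to smallest: 6013, 3354 bp.

6013, 3354 bp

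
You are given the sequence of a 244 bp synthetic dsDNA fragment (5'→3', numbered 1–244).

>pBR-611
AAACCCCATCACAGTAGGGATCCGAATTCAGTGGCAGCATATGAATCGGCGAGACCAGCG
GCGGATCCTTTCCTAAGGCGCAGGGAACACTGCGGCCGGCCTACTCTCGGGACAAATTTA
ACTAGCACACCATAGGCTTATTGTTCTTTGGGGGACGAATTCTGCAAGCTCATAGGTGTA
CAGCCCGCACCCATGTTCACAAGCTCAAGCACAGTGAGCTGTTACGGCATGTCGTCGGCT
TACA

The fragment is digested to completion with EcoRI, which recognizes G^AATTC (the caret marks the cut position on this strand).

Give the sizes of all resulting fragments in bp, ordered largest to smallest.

133, 87, 24 bp

EcoRI sites (GAATTC) start at positions 24, 157.
EcoRI cuts after the first base of each site, so after positions 24, 157.
Linear molecule, 2 cuts → 3 fragments:
  1–24 → 24 bp
  25–157 → 133 bp
  158–244 → 87 bp
Sorted largest to smallest: 133, 87, 24 bp.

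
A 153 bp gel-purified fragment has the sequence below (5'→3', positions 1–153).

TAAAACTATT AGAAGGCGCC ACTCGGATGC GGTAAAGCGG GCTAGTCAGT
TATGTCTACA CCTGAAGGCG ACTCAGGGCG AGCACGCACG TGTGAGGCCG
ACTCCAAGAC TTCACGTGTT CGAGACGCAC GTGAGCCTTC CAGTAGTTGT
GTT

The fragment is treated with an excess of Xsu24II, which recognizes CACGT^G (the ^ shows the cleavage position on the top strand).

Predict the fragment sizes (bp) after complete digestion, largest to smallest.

Xsu24II sites (CACGTG) start at positions 87, 113, 128.
Xsu24II cuts after base 5 of each site (before the last base), so after positions 91, 117, 132.
Linear molecule, 3 cuts → 4 fragments:
  1–91 → 91 bp
  92–117 → 26 bp
  118–132 → 15 bp
  133–153 → 21 bp
Sorted largest to smallest: 91, 26, 21, 15 bp.

91, 26, 21, 15 bp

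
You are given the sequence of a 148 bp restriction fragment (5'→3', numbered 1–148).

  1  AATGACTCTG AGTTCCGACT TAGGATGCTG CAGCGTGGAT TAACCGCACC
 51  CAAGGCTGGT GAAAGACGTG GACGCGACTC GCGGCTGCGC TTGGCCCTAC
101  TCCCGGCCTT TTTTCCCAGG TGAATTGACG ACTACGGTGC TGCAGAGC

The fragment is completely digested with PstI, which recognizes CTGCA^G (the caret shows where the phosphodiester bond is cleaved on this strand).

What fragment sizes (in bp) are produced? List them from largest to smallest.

PstI sites (CTGCAG) start at positions 28, 140.
PstI cuts after base 5 of each site (before the last base), so after positions 32, 144.
Linear molecule, 2 cuts → 3 fragments:
  1–32 → 32 bp
  33–144 → 112 bp
  145–148 → 4 bp
Sorted largest to smallest: 112, 32, 4 bp.

112, 32, 4 bp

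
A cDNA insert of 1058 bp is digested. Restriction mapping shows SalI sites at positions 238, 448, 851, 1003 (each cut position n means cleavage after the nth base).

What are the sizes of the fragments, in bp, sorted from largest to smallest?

403, 238, 210, 152, 55 bp

Linear molecule, 4 cuts → 5 fragments:
  238 − 0 = 238 bp
  448 − 238 = 210 bp
  851 − 448 = 403 bp
  1003 − 851 = 152 bp
  1058 − 1003 = 55 bp
Sorted largest to smallest: 403, 238, 210, 152, 55 bp.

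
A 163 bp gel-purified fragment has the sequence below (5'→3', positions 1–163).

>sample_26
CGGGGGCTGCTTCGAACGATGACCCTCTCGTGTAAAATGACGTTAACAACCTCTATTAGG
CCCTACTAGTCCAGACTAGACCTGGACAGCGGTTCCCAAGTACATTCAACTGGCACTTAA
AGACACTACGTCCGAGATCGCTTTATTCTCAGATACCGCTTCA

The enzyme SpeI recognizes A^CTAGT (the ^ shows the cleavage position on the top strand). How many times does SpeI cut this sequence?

ACTAGT occurs starting at position 65.
SpeI cuts at 1 site.

1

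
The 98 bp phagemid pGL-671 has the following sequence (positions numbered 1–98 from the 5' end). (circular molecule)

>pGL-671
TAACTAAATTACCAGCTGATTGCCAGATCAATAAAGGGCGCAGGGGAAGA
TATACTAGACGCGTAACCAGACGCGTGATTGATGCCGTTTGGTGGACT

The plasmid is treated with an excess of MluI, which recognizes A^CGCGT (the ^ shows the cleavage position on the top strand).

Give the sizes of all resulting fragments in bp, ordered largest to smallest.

86, 12 bp

MluI sites (ACGCGT) start at positions 59, 71.
MluI cuts after the first base of each site, so after positions 59, 71.
Circular molecule, 2 cuts → 2 fragments:
  60–71 → 12 bp
  72–98 then 1–59 → 27 + 59 = 86 bp
Sorted largest to smallest: 86, 12 bp.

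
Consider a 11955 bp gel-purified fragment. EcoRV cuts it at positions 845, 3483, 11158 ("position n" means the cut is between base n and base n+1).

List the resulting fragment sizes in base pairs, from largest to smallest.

Linear molecule, 3 cuts → 4 fragments:
  845 − 0 = 845 bp
  3483 − 845 = 2638 bp
  11158 − 3483 = 7675 bp
  11955 − 11158 = 797 bp
Sorted largest to smallest: 7675, 2638, 845, 797 bp.

7675, 2638, 845, 797 bp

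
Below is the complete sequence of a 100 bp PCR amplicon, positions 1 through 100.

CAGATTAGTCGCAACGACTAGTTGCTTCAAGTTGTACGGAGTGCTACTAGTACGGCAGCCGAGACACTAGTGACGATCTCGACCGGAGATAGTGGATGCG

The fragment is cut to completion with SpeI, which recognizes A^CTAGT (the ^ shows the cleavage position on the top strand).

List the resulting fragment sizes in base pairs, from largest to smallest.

SpeI sites (ACTAGT) start at positions 17, 46, 66.
SpeI cuts after the first base of each site, so after positions 17, 46, 66.
Linear molecule, 3 cuts → 4 fragments:
  1–17 → 17 bp
  18–46 → 29 bp
  47–66 → 20 bp
  67–100 → 34 bp
Sorted largest to smallest: 34, 29, 20, 17 bp.

34, 29, 20, 17 bp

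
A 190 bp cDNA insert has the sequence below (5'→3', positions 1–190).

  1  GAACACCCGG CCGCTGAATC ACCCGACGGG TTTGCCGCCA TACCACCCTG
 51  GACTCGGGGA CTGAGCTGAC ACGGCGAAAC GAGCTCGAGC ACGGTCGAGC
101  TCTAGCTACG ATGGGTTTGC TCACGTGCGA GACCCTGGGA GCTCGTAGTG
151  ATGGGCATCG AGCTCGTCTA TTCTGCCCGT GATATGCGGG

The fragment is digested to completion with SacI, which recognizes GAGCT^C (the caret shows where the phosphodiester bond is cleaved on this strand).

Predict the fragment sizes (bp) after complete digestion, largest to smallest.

SacI sites (GAGCTC) start at positions 81, 97, 139, 160.
SacI cuts after base 5 of each site (before the last base), so after positions 85, 101, 143, 164.
Linear molecule, 4 cuts → 5 fragments:
  1–85 → 85 bp
  86–101 → 16 bp
  102–143 → 42 bp
  144–164 → 21 bp
  165–190 → 26 bp
Sorted largest to smallest: 85, 42, 26, 21, 16 bp.

85, 42, 26, 21, 16 bp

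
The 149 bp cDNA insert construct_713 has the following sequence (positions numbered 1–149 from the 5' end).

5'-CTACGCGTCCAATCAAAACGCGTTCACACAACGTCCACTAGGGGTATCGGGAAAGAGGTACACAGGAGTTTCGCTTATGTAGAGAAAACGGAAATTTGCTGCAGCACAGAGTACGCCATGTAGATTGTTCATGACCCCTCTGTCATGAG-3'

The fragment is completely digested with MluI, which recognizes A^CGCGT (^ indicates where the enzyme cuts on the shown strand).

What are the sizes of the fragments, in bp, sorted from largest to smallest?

MluI sites (ACGCGT) start at positions 3, 18.
MluI cuts after the first base of each site, so after positions 3, 18.
Linear molecule, 2 cuts → 3 fragments:
  1–3 → 3 bp
  4–18 → 15 bp
  19–149 → 131 bp
Sorted largest to smallest: 131, 15, 3 bp.

131, 15, 3 bp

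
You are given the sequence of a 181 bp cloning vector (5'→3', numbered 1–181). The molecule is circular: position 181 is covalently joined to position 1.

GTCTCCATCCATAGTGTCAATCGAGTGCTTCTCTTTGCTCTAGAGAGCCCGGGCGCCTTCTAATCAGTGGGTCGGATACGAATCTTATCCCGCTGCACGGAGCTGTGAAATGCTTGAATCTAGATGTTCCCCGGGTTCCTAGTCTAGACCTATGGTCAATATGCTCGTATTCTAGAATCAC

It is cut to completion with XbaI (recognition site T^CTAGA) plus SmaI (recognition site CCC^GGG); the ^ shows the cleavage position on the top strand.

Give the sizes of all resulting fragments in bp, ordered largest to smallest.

69, 49, 28, 13, 11, 11 bp

XbaI sites (TCTAGA) start at positions 39, 119, 143, 171.
XbaI cuts after the first base of each site, so after positions 39, 119, 143, 171.
SmaI sites (CCCGGG) start at positions 48, 130.
SmaI cuts after base 3 of each site, so after positions 50, 132.
Combined cut positions: 39, 50, 119, 132, 143, 171.
Circular molecule, 6 cuts → 6 fragments:
  40–50 → 11 bp
  51–119 → 69 bp
  120–132 → 13 bp
  133–143 → 11 bp
  144–171 → 28 bp
  172–181 then 1–39 → 10 + 39 = 49 bp
Sorted largest to smallest: 69, 49, 28, 13, 11, 11 bp.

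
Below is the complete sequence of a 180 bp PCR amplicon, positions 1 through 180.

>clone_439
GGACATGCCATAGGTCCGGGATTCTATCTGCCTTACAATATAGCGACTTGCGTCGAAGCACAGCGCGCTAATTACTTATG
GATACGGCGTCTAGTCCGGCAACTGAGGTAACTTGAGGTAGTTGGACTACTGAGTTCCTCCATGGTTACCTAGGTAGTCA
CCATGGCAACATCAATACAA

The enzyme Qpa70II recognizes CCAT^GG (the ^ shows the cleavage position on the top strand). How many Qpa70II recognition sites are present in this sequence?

CCATGG occurs starting at positions 140, 161.
Qpa70II cuts at 2 sites.

2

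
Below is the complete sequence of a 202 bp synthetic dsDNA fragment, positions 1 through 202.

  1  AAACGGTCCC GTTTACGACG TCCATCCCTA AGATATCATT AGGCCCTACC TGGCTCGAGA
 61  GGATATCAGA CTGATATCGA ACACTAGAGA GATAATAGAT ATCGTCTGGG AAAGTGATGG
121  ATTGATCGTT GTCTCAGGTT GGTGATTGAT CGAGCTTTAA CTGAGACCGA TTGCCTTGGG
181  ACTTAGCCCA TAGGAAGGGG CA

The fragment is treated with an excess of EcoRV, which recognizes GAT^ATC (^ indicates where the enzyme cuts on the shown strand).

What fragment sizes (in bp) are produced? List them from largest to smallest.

EcoRV sites (GATATC) start at positions 32, 62, 73, 98.
EcoRV cuts after base 3 of each site, so after positions 34, 64, 75, 100.
Linear molecule, 4 cuts → 5 fragments:
  1–34 → 34 bp
  35–64 → 30 bp
  65–75 → 11 bp
  76–100 → 25 bp
  101–202 → 102 bp
Sorted largest to smallest: 102, 34, 30, 25, 11 bp.

102, 34, 30, 25, 11 bp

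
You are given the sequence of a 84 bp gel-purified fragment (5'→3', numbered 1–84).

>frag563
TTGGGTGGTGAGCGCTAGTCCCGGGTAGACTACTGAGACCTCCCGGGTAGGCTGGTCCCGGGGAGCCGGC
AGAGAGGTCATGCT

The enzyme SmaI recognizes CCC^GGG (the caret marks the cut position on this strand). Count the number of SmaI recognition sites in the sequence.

CCCGGG occurs starting at positions 20, 42, 57.
SmaI cuts at 3 sites.

3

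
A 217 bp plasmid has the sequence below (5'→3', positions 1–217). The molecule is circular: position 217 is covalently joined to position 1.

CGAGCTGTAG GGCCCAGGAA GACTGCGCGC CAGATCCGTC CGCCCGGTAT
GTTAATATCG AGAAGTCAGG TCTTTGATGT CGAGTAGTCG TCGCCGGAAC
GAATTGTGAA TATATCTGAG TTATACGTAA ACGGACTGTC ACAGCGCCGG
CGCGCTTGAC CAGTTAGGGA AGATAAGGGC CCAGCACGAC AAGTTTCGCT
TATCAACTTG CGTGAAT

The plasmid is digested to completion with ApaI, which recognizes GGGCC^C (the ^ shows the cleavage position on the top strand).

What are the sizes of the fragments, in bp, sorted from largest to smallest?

167, 50 bp

ApaI sites (GGGCCC) start at positions 10, 177.
ApaI cuts after base 5 of each site (before the last base), so after positions 14, 181.
Circular molecule, 2 cuts → 2 fragments:
  15–181 → 167 bp
  182–217 then 1–14 → 36 + 14 = 50 bp
Sorted largest to smallest: 167, 50 bp.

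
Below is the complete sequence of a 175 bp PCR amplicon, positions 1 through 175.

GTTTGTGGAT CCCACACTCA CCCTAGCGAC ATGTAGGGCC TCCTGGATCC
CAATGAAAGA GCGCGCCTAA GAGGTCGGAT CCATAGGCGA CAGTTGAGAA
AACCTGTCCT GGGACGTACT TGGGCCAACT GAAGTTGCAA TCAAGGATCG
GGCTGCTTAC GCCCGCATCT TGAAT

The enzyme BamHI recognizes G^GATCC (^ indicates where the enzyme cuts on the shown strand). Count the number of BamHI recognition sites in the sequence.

3

GGATCC occurs starting at positions 7, 45, 77.
BamHI cuts at 3 sites.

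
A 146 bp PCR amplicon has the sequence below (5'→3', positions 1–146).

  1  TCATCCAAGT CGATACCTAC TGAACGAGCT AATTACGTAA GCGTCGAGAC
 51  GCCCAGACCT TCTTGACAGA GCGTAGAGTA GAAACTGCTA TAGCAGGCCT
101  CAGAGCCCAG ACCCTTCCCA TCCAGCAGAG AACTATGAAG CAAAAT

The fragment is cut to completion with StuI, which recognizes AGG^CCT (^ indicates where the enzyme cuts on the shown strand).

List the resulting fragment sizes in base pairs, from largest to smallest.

97, 49 bp

The StuI site (AGGCCT) starts at position 95.
StuI cuts after base 3 of each site, so after position 97.
Linear molecule, 1 cut → 2 fragments:
  1–97 → 97 bp
  98–146 → 49 bp
Sorted largest to smallest: 97, 49 bp.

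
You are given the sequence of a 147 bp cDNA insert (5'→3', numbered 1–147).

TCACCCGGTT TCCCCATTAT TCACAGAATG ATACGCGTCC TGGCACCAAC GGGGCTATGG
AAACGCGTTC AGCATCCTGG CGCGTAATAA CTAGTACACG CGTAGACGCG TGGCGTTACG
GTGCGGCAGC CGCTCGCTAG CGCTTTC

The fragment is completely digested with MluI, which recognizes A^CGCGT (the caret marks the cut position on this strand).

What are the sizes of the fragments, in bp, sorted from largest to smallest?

MluI sites (ACGCGT) start at positions 33, 63, 98, 106.
MluI cuts after the first base of each site, so after positions 33, 63, 98, 106.
Linear molecule, 4 cuts → 5 fragments:
  1–33 → 33 bp
  34–63 → 30 bp
  64–98 → 35 bp
  99–106 → 8 bp
  107–147 → 41 bp
Sorted largest to smallest: 41, 35, 33, 30, 8 bp.

41, 35, 33, 30, 8 bp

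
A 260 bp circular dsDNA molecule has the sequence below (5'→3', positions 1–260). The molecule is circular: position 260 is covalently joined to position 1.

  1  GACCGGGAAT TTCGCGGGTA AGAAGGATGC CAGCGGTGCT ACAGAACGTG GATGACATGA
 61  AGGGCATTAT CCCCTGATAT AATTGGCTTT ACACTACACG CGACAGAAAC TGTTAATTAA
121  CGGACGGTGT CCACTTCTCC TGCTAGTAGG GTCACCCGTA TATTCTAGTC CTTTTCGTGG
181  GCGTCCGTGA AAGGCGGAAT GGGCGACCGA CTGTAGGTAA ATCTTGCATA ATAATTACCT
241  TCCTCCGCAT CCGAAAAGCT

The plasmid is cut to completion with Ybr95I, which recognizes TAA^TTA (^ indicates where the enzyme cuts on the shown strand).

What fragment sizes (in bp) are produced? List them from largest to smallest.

142, 118 bp

Ybr95I sites (TAATTA) start at positions 114, 232.
Ybr95I cuts after base 3 of each site, so after positions 116, 234.
Circular molecule, 2 cuts → 2 fragments:
  117–234 → 118 bp
  235–260 then 1–116 → 26 + 116 = 142 bp
Sorted largest to smallest: 142, 118 bp.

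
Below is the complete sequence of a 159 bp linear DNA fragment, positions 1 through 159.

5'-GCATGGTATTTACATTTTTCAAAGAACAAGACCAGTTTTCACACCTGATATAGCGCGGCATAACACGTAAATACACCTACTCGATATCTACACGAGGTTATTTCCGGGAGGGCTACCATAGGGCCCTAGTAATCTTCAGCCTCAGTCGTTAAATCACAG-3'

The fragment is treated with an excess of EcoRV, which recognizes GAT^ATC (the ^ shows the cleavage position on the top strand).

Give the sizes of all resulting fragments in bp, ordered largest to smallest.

The EcoRV site (GATATC) starts at position 83.
EcoRV cuts after base 3 of each site, so after position 85.
Linear molecule, 1 cut → 2 fragments:
  1–85 → 85 bp
  86–159 → 74 bp
Sorted largest to smallest: 85, 74 bp.

85, 74 bp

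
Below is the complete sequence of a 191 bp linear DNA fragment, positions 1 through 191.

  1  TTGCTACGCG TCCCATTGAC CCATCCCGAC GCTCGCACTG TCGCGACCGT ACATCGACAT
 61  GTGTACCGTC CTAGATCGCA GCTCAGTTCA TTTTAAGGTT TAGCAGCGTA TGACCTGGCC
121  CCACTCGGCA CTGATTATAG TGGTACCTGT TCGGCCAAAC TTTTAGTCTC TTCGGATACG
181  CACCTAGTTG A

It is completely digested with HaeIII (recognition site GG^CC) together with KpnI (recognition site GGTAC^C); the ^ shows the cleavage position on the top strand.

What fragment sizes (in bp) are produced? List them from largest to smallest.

HaeIII sites (GGCC) start at positions 117, 153.
HaeIII cuts after base 2 of each site, so after positions 118, 154.
The KpnI site (GGTACC) starts at position 142.
KpnI cuts after base 5 of each site (before the last base), so after position 146.
Combined cut positions: 118, 146, 154.
Linear molecule, 3 cuts → 4 fragments:
  1–118 → 118 bp
  119–146 → 28 bp
  147–154 → 8 bp
  155–191 → 37 bp
Sorted largest to smallest: 118, 37, 28, 8 bp.

118, 37, 28, 8 bp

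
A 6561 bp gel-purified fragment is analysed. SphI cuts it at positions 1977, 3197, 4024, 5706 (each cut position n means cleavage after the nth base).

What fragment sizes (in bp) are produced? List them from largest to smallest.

1977, 1682, 1220, 855, 827 bp

Linear molecule, 4 cuts → 5 fragments:
  1977 − 0 = 1977 bp
  3197 − 1977 = 1220 bp
  4024 − 3197 = 827 bp
  5706 − 4024 = 1682 bp
  6561 − 5706 = 855 bp
Sorted largest to smallest: 1977, 1682, 1220, 855, 827 bp.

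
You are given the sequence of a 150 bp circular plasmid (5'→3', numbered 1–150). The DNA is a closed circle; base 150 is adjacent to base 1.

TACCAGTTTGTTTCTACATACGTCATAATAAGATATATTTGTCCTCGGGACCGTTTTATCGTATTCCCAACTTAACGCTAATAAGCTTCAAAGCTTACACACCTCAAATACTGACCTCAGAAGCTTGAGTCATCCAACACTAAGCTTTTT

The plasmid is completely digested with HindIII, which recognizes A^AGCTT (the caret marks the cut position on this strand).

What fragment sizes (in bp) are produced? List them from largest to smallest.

91, 30, 21, 8 bp

HindIII sites (AAGCTT) start at positions 83, 91, 121, 142.
HindIII cuts after the first base of each site, so after positions 83, 91, 121, 142.
Circular molecule, 4 cuts → 4 fragments:
  84–91 → 8 bp
  92–121 → 30 bp
  122–142 → 21 bp
  143–150 then 1–83 → 8 + 83 = 91 bp
Sorted largest to smallest: 91, 30, 21, 8 bp.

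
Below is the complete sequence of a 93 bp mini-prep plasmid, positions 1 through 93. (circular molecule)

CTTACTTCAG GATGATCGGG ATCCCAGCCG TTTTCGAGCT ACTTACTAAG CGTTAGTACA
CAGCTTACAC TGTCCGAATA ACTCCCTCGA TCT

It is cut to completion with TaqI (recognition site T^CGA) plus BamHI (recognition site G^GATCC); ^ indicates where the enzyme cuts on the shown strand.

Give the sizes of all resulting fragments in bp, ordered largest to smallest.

TaqI sites (TCGA) start at positions 34, 87.
TaqI cuts after the first base of each site, so after positions 34, 87.
The BamHI site (GGATCC) starts at position 19.
BamHI cuts after the first base of each site, so after position 19.
Combined cut positions: 19, 34, 87.
Circular molecule, 3 cuts → 3 fragments:
  20–34 → 15 bp
  35–87 → 53 bp
  88–93 then 1–19 → 6 + 19 = 25 bp
Sorted largest to smallest: 53, 25, 15 bp.

53, 25, 15 bp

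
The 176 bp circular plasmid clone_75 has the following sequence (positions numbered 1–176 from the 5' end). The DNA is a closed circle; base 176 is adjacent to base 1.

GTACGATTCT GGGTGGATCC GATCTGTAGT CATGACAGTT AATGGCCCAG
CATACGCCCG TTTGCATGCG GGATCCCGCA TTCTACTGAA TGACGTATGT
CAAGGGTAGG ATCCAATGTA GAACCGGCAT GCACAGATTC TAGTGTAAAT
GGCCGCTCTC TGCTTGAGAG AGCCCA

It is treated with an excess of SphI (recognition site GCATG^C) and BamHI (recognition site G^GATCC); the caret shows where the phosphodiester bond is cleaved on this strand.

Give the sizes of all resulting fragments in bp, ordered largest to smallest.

60, 53, 38, 22, 3 bp

SphI sites (GCATGC) start at positions 64, 127.
SphI cuts after base 5 of each site (before the last base), so after positions 68, 131.
BamHI sites (GGATCC) start at positions 15, 71, 109.
BamHI cuts after the first base of each site, so after positions 15, 71, 109.
Combined cut positions: 15, 68, 71, 109, 131.
Circular molecule, 5 cuts → 5 fragments:
  16–68 → 53 bp
  69–71 → 3 bp
  72–109 → 38 bp
  110–131 → 22 bp
  132–176 then 1–15 → 45 + 15 = 60 bp
Sorted largest to smallest: 60, 53, 38, 22, 3 bp.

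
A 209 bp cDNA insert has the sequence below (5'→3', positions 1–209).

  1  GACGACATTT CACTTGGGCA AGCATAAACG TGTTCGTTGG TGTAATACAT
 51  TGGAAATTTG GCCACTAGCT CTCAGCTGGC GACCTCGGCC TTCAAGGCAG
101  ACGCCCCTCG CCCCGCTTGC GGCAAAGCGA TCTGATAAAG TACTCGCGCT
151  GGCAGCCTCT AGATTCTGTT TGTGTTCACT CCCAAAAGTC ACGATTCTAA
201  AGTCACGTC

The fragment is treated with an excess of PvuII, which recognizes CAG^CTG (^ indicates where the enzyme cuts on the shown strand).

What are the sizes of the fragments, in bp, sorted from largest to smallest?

The PvuII site (CAGCTG) starts at position 73.
PvuII cuts after base 3 of each site, so after position 75.
Linear molecule, 1 cut → 2 fragments:
  1–75 → 75 bp
  76–209 → 134 bp
Sorted largest to smallest: 134, 75 bp.

134, 75 bp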